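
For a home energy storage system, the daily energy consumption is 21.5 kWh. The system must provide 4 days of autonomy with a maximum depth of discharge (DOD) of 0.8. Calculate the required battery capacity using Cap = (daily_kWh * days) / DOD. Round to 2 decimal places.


Total energy needed = daily * days = 21.5 * 4 = 86.0 kWh
Account for depth of discharge:
  Cap = total_energy / DOD = 86.0 / 0.8
  Cap = 107.50 kWh

107.50


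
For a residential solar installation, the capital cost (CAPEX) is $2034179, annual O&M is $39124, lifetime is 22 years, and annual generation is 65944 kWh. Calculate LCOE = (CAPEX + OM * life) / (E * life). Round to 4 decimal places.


Total cost = CAPEX + OM * lifetime = 2034179 + 39124 * 22 = 2034179 + 860728 = 2894907
Total generation = annual * lifetime = 65944 * 22 = 1450768 kWh
LCOE = 2894907 / 1450768
LCOE = 1.9954 $/kWh

1.9954


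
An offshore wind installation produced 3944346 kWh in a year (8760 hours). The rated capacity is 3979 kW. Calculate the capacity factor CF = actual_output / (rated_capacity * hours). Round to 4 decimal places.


Capacity factor = actual output / maximum possible output
Maximum possible = rated * hours = 3979 * 8760 = 34856040 kWh
CF = 3944346 / 34856040
CF = 0.1132

0.1132


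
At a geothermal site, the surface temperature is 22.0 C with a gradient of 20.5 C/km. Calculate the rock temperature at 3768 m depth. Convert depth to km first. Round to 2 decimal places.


Convert depth to km: 3768 / 1000 = 3.768 km
Temperature increase = gradient * depth_km = 20.5 * 3.768 = 77.24 C
Temperature at depth = T_surface + delta_T = 22.0 + 77.24
T = 99.24 C

99.24


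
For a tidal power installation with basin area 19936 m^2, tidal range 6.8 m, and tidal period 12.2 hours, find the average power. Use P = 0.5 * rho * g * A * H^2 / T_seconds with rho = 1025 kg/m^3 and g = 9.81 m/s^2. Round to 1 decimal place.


Convert period to seconds: T = 12.2 * 3600 = 43920.0 s
H^2 = 6.8^2 = 46.24
P = 0.5 * rho * g * A * H^2 / T
P = 0.5 * 1025 * 9.81 * 19936 * 46.24 / 43920.0
P = 105525.3 W

105525.3


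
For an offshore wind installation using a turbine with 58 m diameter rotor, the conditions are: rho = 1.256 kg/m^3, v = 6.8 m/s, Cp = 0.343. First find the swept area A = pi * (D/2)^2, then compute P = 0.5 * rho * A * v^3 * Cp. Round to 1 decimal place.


Step 1 -- Compute swept area:
  A = pi * (D/2)^2 = pi * (58/2)^2 = 2642.08 m^2
Step 2 -- Apply wind power equation:
  P = 0.5 * rho * A * v^3 * Cp
  v^3 = 6.8^3 = 314.432
  P = 0.5 * 1.256 * 2642.08 * 314.432 * 0.343
  P = 178947.8 W

178947.8


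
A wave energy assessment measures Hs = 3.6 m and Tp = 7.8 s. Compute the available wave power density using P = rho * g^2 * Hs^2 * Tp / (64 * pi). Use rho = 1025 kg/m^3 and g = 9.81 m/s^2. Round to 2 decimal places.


Apply wave power formula:
  g^2 = 9.81^2 = 96.2361
  Hs^2 = 3.6^2 = 12.96
  Numerator = rho * g^2 * Hs^2 * Tp = 1025 * 96.2361 * 12.96 * 7.8 = 9971522.75
  Denominator = 64 * pi = 201.0619
  P = 9971522.75 / 201.0619 = 49594.29 W/m

49594.29


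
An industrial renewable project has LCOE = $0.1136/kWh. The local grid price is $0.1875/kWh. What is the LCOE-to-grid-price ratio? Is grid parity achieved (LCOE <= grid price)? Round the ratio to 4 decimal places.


Compare LCOE to grid price:
  LCOE = $0.1136/kWh, Grid price = $0.1875/kWh
  Ratio = LCOE / grid_price = 0.1136 / 0.1875 = 0.6059
  Grid parity achieved (ratio <= 1)? yes

0.6059


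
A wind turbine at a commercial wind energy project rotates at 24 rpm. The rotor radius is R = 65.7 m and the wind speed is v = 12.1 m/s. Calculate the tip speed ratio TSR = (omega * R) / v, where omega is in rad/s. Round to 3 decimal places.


Convert rotational speed to rad/s:
  omega = 24 * 2 * pi / 60 = 2.5133 rad/s
Compute tip speed:
  v_tip = omega * R = 2.5133 * 65.7 = 165.122 m/s
Tip speed ratio:
  TSR = v_tip / v_wind = 165.122 / 12.1 = 13.646

13.646


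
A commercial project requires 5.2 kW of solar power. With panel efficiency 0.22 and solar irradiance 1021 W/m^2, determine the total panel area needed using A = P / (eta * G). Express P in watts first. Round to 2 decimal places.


Convert target power to watts: P = 5.2 * 1000 = 5200.0 W
Compute denominator: eta * G = 0.22 * 1021 = 224.62
Required area A = P / (eta * G) = 5200.0 / 224.62
A = 23.15 m^2

23.15


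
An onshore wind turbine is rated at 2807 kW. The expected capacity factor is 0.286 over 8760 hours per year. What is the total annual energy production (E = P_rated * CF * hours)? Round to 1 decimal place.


Annual energy = rated_kW * capacity_factor * hours_per_year
Given: P_rated = 2807 kW, CF = 0.286, hours = 8760
E = 2807 * 0.286 * 8760
E = 7032545.5 kWh

7032545.5


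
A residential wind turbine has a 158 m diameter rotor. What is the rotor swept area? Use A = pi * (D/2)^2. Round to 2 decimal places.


Compute the rotor radius:
  r = D / 2 = 158 / 2 = 79.0 m
Calculate swept area:
  A = pi * r^2 = pi * 79.0^2
  A = 19606.68 m^2

19606.68


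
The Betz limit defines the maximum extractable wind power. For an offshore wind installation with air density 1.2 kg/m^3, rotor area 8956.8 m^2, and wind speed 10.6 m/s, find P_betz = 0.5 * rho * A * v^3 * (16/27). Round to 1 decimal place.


The Betz coefficient Cp_max = 16/27 = 0.5926
v^3 = 10.6^3 = 1191.016
P_betz = 0.5 * rho * A * v^3 * Cp_max
P_betz = 0.5 * 1.2 * 8956.8 * 1191.016 * 0.5926
P_betz = 3792957.2 W

3792957.2


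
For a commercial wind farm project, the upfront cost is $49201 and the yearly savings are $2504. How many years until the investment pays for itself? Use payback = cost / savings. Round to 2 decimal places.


Simple payback period = initial cost / annual savings
Payback = 49201 / 2504
Payback = 19.65 years

19.65


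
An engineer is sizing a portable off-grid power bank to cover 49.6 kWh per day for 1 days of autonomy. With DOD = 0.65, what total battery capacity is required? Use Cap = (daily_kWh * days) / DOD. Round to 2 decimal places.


Total energy needed = daily * days = 49.6 * 1 = 49.6 kWh
Account for depth of discharge:
  Cap = total_energy / DOD = 49.6 / 0.65
  Cap = 76.31 kWh

76.31


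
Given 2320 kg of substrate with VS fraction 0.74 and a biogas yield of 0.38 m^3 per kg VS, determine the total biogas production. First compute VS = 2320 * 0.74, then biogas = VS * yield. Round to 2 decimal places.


Compute volatile solids:
  VS = mass * VS_fraction = 2320 * 0.74 = 1716.8 kg
Calculate biogas volume:
  Biogas = VS * specific_yield = 1716.8 * 0.38
  Biogas = 652.38 m^3

652.38


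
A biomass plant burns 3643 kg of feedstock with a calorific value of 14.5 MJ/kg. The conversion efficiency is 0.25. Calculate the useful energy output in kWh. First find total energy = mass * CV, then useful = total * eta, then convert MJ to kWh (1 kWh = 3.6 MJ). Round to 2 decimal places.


Total energy = mass * CV = 3643 * 14.5 = 52823.5 MJ
Useful energy = total * eta = 52823.5 * 0.25 = 13205.88 MJ
Convert to kWh: 13205.88 / 3.6
Useful energy = 3668.30 kWh

3668.30


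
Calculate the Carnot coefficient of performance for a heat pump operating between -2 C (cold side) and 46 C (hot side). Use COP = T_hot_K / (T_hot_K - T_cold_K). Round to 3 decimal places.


Convert to Kelvin:
  T_hot = 46 + 273.15 = 319.15 K
  T_cold = -2 + 273.15 = 271.15 K
Apply Carnot COP formula:
  COP = T_hot_K / (T_hot_K - T_cold_K) = 319.15 / 48.0
  COP = 6.649

6.649


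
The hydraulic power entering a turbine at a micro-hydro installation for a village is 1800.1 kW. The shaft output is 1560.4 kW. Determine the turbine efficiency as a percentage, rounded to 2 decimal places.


Turbine efficiency = (output power / input power) * 100
eta = (1560.4 / 1800.1) * 100
eta = 86.68%

86.68


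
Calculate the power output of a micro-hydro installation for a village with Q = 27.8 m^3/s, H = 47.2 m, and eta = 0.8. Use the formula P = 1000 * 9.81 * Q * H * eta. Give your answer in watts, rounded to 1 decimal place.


Apply the hydropower formula P = rho * g * Q * H * eta
rho * g = 1000 * 9.81 = 9810.0
P = 9810.0 * 27.8 * 47.2 * 0.8
P = 10297831.7 W

10297831.7


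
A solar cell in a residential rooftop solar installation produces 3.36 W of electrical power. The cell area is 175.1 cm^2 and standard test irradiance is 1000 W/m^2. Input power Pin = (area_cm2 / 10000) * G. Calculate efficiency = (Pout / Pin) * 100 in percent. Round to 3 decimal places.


First compute the input power:
  Pin = area_cm2 / 10000 * G = 175.1 / 10000 * 1000 = 17.51 W
Then compute efficiency:
  Efficiency = (Pout / Pin) * 100 = (3.36 / 17.51) * 100
  Efficiency = 19.189%

19.189


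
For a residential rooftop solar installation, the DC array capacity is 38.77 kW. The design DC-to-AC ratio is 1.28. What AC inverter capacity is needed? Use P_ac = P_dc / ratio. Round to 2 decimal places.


The inverter AC capacity is determined by the DC/AC ratio.
Given: P_dc = 38.77 kW, DC/AC ratio = 1.28
P_ac = P_dc / ratio = 38.77 / 1.28
P_ac = 30.29 kW

30.29


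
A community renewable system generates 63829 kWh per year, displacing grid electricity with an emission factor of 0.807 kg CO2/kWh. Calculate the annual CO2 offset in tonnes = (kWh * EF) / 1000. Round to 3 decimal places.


CO2 offset in kg = generation * emission_factor
CO2 offset = 63829 * 0.807 = 51510.0 kg
Convert to tonnes:
  CO2 offset = 51510.0 / 1000 = 51.510 tonnes

51.510


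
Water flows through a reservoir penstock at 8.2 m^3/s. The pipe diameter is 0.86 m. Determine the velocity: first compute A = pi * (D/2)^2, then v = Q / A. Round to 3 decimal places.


Compute pipe cross-sectional area:
  A = pi * (D/2)^2 = pi * (0.86/2)^2 = 0.5809 m^2
Calculate velocity:
  v = Q / A = 8.2 / 0.5809
  v = 14.117 m/s

14.117


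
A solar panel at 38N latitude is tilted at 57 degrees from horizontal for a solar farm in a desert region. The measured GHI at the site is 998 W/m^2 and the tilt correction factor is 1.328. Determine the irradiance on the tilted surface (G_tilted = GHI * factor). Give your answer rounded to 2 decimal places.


Identify the given values:
  GHI = 998 W/m^2, tilt correction factor = 1.328
Apply the formula G_tilted = GHI * factor:
  G_tilted = 998 * 1.328
  G_tilted = 1325.34 W/m^2

1325.34


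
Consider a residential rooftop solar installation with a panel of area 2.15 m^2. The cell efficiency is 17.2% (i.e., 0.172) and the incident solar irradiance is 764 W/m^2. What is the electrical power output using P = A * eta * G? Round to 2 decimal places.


Use the solar power formula P = A * eta * G.
Given: A = 2.15 m^2, eta = 0.172, G = 764 W/m^2
P = 2.15 * 0.172 * 764
P = 282.53 W

282.53


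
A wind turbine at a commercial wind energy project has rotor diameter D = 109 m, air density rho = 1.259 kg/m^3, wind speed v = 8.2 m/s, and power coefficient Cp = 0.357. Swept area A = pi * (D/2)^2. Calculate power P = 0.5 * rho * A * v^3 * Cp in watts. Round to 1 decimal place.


Step 1 -- Compute swept area:
  A = pi * (D/2)^2 = pi * (109/2)^2 = 9331.32 m^2
Step 2 -- Apply wind power equation:
  P = 0.5 * rho * A * v^3 * Cp
  v^3 = 8.2^3 = 551.368
  P = 0.5 * 1.259 * 9331.32 * 551.368 * 0.357
  P = 1156241.1 W

1156241.1


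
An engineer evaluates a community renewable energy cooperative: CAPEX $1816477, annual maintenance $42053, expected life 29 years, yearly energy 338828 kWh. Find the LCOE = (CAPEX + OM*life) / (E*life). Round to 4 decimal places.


Total cost = CAPEX + OM * lifetime = 1816477 + 42053 * 29 = 1816477 + 1219537 = 3036014
Total generation = annual * lifetime = 338828 * 29 = 9826012 kWh
LCOE = 3036014 / 9826012
LCOE = 0.3090 $/kWh

0.3090


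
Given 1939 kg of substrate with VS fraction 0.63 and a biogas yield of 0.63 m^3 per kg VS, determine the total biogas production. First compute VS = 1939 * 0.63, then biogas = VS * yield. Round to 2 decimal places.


Compute volatile solids:
  VS = mass * VS_fraction = 1939 * 0.63 = 1221.57 kg
Calculate biogas volume:
  Biogas = VS * specific_yield = 1221.57 * 0.63
  Biogas = 769.59 m^3

769.59


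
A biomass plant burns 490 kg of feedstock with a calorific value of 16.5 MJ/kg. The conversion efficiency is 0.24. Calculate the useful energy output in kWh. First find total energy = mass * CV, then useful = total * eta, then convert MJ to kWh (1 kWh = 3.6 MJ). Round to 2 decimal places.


Total energy = mass * CV = 490 * 16.5 = 8085.0 MJ
Useful energy = total * eta = 8085.0 * 0.24 = 1940.4 MJ
Convert to kWh: 1940.4 / 3.6
Useful energy = 539.00 kWh

539.00


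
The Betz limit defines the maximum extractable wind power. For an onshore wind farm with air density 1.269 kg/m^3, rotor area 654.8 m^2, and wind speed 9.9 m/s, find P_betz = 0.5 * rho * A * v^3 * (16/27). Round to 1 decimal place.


The Betz coefficient Cp_max = 16/27 = 0.5926
v^3 = 9.9^3 = 970.299
P_betz = 0.5 * rho * A * v^3 * Cp_max
P_betz = 0.5 * 1.269 * 654.8 * 970.299 * 0.5926
P_betz = 238892.3 W

238892.3


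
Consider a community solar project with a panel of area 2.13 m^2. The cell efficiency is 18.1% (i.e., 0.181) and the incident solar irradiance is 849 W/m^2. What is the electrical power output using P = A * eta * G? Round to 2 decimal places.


Use the solar power formula P = A * eta * G.
Given: A = 2.13 m^2, eta = 0.181, G = 849 W/m^2
P = 2.13 * 0.181 * 849
P = 327.31 W

327.31


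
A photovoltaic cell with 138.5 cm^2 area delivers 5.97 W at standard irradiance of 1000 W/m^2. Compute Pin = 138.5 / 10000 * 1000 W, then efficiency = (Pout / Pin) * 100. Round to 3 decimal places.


First compute the input power:
  Pin = area_cm2 / 10000 * G = 138.5 / 10000 * 1000 = 13.85 W
Then compute efficiency:
  Efficiency = (Pout / Pin) * 100 = (5.97 / 13.85) * 100
  Efficiency = 43.105%

43.105


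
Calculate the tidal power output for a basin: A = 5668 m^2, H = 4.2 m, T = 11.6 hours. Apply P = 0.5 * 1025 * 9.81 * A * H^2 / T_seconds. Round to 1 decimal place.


Convert period to seconds: T = 11.6 * 3600 = 41760.0 s
H^2 = 4.2^2 = 17.64
P = 0.5 * rho * g * A * H^2 / T
P = 0.5 * 1025 * 9.81 * 5668 * 17.64 / 41760.0
P = 12037.3 W

12037.3


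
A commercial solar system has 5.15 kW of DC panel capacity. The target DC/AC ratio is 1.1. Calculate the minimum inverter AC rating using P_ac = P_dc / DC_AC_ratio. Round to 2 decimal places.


The inverter AC capacity is determined by the DC/AC ratio.
Given: P_dc = 5.15 kW, DC/AC ratio = 1.1
P_ac = P_dc / ratio = 5.15 / 1.1
P_ac = 4.68 kW

4.68


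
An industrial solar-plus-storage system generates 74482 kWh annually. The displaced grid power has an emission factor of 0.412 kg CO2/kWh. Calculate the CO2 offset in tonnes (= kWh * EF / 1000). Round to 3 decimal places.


CO2 offset in kg = generation * emission_factor
CO2 offset = 74482 * 0.412 = 30686.58 kg
Convert to tonnes:
  CO2 offset = 30686.58 / 1000 = 30.687 tonnes

30.687


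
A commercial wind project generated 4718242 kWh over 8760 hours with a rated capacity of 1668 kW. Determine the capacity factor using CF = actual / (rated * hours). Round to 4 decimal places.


Capacity factor = actual output / maximum possible output
Maximum possible = rated * hours = 1668 * 8760 = 14611680 kWh
CF = 4718242 / 14611680
CF = 0.3229

0.3229


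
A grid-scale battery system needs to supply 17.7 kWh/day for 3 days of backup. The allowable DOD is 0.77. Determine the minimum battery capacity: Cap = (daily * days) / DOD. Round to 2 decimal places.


Total energy needed = daily * days = 17.7 * 3 = 53.1 kWh
Account for depth of discharge:
  Cap = total_energy / DOD = 53.1 / 0.77
  Cap = 68.96 kWh

68.96


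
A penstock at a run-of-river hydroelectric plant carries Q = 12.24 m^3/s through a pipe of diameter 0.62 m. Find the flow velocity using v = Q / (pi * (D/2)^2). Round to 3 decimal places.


Compute pipe cross-sectional area:
  A = pi * (D/2)^2 = pi * (0.62/2)^2 = 0.3019 m^2
Calculate velocity:
  v = Q / A = 12.24 / 0.3019
  v = 40.542 m/s

40.542


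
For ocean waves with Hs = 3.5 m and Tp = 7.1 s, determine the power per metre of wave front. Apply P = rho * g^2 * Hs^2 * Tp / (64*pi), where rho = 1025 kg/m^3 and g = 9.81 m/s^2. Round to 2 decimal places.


Apply wave power formula:
  g^2 = 9.81^2 = 96.2361
  Hs^2 = 3.5^2 = 12.25
  Numerator = rho * g^2 * Hs^2 * Tp = 1025 * 96.2361 * 12.25 * 7.1 = 8579388.17
  Denominator = 64 * pi = 201.0619
  P = 8579388.17 / 201.0619 = 42670.38 W/m

42670.38


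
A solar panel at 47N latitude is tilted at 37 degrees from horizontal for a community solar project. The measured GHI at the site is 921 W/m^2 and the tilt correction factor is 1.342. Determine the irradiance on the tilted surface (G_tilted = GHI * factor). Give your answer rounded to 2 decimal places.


Identify the given values:
  GHI = 921 W/m^2, tilt correction factor = 1.342
Apply the formula G_tilted = GHI * factor:
  G_tilted = 921 * 1.342
  G_tilted = 1235.98 W/m^2

1235.98


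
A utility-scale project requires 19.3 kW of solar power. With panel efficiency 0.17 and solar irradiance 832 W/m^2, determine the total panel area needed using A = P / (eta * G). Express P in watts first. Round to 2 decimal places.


Convert target power to watts: P = 19.3 * 1000 = 19300.0 W
Compute denominator: eta * G = 0.17 * 832 = 141.44
Required area A = P / (eta * G) = 19300.0 / 141.44
A = 136.45 m^2

136.45


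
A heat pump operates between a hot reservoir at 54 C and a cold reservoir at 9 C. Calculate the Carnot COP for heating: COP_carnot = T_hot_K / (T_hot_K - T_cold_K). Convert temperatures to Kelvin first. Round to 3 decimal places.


Convert to Kelvin:
  T_hot = 54 + 273.15 = 327.15 K
  T_cold = 9 + 273.15 = 282.15 K
Apply Carnot COP formula:
  COP = T_hot_K / (T_hot_K - T_cold_K) = 327.15 / 45.0
  COP = 7.270

7.270


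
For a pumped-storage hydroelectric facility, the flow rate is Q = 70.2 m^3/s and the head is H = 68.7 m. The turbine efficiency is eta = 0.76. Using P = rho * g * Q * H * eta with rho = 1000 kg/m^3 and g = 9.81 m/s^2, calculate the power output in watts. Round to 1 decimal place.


Apply the hydropower formula P = rho * g * Q * H * eta
rho * g = 1000 * 9.81 = 9810.0
P = 9810.0 * 70.2 * 68.7 * 0.76
P = 35956420.3 W

35956420.3


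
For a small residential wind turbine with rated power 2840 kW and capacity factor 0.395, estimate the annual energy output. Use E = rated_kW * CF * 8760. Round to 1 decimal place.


Annual energy = rated_kW * capacity_factor * hours_per_year
Given: P_rated = 2840 kW, CF = 0.395, hours = 8760
E = 2840 * 0.395 * 8760
E = 9826968.0 kWh

9826968.0


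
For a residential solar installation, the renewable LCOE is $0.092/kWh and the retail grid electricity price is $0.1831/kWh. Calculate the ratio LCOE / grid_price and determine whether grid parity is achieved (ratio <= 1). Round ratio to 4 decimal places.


Compare LCOE to grid price:
  LCOE = $0.092/kWh, Grid price = $0.1831/kWh
  Ratio = LCOE / grid_price = 0.092 / 0.1831 = 0.5025
  Grid parity achieved (ratio <= 1)? yes

0.5025


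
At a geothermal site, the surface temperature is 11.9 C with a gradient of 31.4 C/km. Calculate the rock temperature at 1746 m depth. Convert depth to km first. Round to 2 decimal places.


Convert depth to km: 1746 / 1000 = 1.746 km
Temperature increase = gradient * depth_km = 31.4 * 1.746 = 54.82 C
Temperature at depth = T_surface + delta_T = 11.9 + 54.82
T = 66.72 C

66.72


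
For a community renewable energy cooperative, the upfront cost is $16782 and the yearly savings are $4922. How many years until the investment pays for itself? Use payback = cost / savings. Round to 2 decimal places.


Simple payback period = initial cost / annual savings
Payback = 16782 / 4922
Payback = 3.41 years

3.41


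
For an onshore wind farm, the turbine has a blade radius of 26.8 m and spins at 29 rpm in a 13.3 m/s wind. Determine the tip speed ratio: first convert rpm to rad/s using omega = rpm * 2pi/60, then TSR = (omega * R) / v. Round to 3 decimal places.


Convert rotational speed to rad/s:
  omega = 29 * 2 * pi / 60 = 3.0369 rad/s
Compute tip speed:
  v_tip = omega * R = 3.0369 * 26.8 = 81.388 m/s
Tip speed ratio:
  TSR = v_tip / v_wind = 81.388 / 13.3 = 6.119

6.119


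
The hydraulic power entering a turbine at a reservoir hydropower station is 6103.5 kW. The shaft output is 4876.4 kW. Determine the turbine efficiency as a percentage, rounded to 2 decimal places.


Turbine efficiency = (output power / input power) * 100
eta = (4876.4 / 6103.5) * 100
eta = 79.90%

79.90


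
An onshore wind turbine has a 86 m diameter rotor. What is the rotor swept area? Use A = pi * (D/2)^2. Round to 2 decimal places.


Compute the rotor radius:
  r = D / 2 = 86 / 2 = 43.0 m
Calculate swept area:
  A = pi * r^2 = pi * 43.0^2
  A = 5808.80 m^2

5808.80


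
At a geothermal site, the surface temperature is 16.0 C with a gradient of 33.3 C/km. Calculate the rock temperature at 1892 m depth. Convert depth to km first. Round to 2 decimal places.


Convert depth to km: 1892 / 1000 = 1.892 km
Temperature increase = gradient * depth_km = 33.3 * 1.892 = 63.0 C
Temperature at depth = T_surface + delta_T = 16.0 + 63.0
T = 79.00 C

79.00


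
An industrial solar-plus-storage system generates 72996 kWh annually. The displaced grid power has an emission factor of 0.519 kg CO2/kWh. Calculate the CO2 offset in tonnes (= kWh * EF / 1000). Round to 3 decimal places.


CO2 offset in kg = generation * emission_factor
CO2 offset = 72996 * 0.519 = 37884.92 kg
Convert to tonnes:
  CO2 offset = 37884.92 / 1000 = 37.885 tonnes

37.885


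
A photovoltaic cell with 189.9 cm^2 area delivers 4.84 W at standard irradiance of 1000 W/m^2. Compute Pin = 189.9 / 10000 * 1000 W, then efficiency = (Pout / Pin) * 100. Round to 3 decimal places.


First compute the input power:
  Pin = area_cm2 / 10000 * G = 189.9 / 10000 * 1000 = 18.99 W
Then compute efficiency:
  Efficiency = (Pout / Pin) * 100 = (4.84 / 18.99) * 100
  Efficiency = 25.487%

25.487


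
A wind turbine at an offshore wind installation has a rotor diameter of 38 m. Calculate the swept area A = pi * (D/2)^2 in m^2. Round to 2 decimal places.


Compute the rotor radius:
  r = D / 2 = 38 / 2 = 19.0 m
Calculate swept area:
  A = pi * r^2 = pi * 19.0^2
  A = 1134.11 m^2

1134.11


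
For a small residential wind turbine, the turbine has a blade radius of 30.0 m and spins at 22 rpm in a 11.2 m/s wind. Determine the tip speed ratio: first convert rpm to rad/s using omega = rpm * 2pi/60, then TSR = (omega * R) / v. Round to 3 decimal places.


Convert rotational speed to rad/s:
  omega = 22 * 2 * pi / 60 = 2.3038 rad/s
Compute tip speed:
  v_tip = omega * R = 2.3038 * 30.0 = 69.115 m/s
Tip speed ratio:
  TSR = v_tip / v_wind = 69.115 / 11.2 = 6.171

6.171


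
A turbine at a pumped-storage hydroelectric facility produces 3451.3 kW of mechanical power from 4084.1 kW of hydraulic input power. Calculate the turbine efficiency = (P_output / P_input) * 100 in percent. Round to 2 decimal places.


Turbine efficiency = (output power / input power) * 100
eta = (3451.3 / 4084.1) * 100
eta = 84.51%

84.51


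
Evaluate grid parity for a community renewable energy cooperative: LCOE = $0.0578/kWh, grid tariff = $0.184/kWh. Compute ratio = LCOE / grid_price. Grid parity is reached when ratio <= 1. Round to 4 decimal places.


Compare LCOE to grid price:
  LCOE = $0.0578/kWh, Grid price = $0.184/kWh
  Ratio = LCOE / grid_price = 0.0578 / 0.184 = 0.3141
  Grid parity achieved (ratio <= 1)? yes

0.3141


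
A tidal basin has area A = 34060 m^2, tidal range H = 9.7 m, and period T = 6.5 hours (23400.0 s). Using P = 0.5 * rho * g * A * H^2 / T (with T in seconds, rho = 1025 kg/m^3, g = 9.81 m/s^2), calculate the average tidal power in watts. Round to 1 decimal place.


Convert period to seconds: T = 6.5 * 3600 = 23400.0 s
H^2 = 9.7^2 = 94.09
P = 0.5 * rho * g * A * H^2 / T
P = 0.5 * 1025 * 9.81 * 34060 * 94.09 / 23400.0
P = 688549.4 W

688549.4


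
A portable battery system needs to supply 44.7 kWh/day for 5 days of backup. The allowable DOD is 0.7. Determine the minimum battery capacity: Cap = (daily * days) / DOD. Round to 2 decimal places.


Total energy needed = daily * days = 44.7 * 5 = 223.5 kWh
Account for depth of discharge:
  Cap = total_energy / DOD = 223.5 / 0.7
  Cap = 319.29 kWh

319.29


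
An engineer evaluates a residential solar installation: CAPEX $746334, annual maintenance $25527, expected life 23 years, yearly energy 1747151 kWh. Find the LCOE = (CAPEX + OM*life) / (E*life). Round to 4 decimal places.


Total cost = CAPEX + OM * lifetime = 746334 + 25527 * 23 = 746334 + 587121 = 1333455
Total generation = annual * lifetime = 1747151 * 23 = 40184473 kWh
LCOE = 1333455 / 40184473
LCOE = 0.0332 $/kWh

0.0332


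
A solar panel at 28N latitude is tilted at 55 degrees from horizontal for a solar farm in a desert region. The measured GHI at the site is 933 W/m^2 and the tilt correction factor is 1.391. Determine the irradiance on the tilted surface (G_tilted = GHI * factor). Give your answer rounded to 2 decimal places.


Identify the given values:
  GHI = 933 W/m^2, tilt correction factor = 1.391
Apply the formula G_tilted = GHI * factor:
  G_tilted = 933 * 1.391
  G_tilted = 1297.80 W/m^2

1297.80


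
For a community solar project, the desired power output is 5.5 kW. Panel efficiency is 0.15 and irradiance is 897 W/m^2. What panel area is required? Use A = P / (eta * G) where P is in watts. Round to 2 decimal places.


Convert target power to watts: P = 5.5 * 1000 = 5500.0 W
Compute denominator: eta * G = 0.15 * 897 = 134.55
Required area A = P / (eta * G) = 5500.0 / 134.55
A = 40.88 m^2

40.88


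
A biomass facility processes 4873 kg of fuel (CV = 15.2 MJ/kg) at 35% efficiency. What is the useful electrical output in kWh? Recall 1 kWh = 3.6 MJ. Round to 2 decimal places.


Total energy = mass * CV = 4873 * 15.2 = 74069.6 MJ
Useful energy = total * eta = 74069.6 * 0.35 = 25924.36 MJ
Convert to kWh: 25924.36 / 3.6
Useful energy = 7201.21 kWh

7201.21


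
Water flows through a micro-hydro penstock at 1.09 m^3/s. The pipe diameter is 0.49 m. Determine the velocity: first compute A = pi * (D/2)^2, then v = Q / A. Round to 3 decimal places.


Compute pipe cross-sectional area:
  A = pi * (D/2)^2 = pi * (0.49/2)^2 = 0.1886 m^2
Calculate velocity:
  v = Q / A = 1.09 / 0.1886
  v = 5.780 m/s

5.780


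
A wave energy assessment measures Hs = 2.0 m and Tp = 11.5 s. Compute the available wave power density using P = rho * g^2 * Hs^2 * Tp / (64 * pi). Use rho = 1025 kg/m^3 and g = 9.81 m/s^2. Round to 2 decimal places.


Apply wave power formula:
  g^2 = 9.81^2 = 96.2361
  Hs^2 = 2.0^2 = 4.0
  Numerator = rho * g^2 * Hs^2 * Tp = 1025 * 96.2361 * 4.0 * 11.5 = 4537532.12
  Denominator = 64 * pi = 201.0619
  P = 4537532.12 / 201.0619 = 22567.83 W/m

22567.83


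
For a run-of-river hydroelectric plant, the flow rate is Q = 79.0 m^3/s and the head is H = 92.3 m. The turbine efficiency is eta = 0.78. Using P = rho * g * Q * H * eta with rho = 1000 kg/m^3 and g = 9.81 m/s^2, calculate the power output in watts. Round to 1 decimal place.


Apply the hydropower formula P = rho * g * Q * H * eta
rho * g = 1000 * 9.81 = 9810.0
P = 9810.0 * 79.0 * 92.3 * 0.78
P = 55794630.1 W

55794630.1


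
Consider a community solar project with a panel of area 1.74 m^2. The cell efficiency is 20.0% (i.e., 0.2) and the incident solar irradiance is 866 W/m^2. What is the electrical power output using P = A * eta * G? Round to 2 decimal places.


Use the solar power formula P = A * eta * G.
Given: A = 1.74 m^2, eta = 0.2, G = 866 W/m^2
P = 1.74 * 0.2 * 866
P = 301.37 W

301.37


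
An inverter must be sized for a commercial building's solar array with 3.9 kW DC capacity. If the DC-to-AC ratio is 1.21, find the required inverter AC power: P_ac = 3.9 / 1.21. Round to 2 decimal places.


The inverter AC capacity is determined by the DC/AC ratio.
Given: P_dc = 3.9 kW, DC/AC ratio = 1.21
P_ac = P_dc / ratio = 3.9 / 1.21
P_ac = 3.22 kW

3.22


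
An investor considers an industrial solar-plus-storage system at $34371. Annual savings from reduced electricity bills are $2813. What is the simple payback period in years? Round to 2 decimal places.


Simple payback period = initial cost / annual savings
Payback = 34371 / 2813
Payback = 12.22 years

12.22


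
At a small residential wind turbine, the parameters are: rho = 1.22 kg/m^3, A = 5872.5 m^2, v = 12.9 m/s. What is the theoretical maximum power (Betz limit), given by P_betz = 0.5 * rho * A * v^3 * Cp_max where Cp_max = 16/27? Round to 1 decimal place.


The Betz coefficient Cp_max = 16/27 = 0.5926
v^3 = 12.9^3 = 2146.689
P_betz = 0.5 * rho * A * v^3 * Cp_max
P_betz = 0.5 * 1.22 * 5872.5 * 2146.689 * 0.5926
P_betz = 4556991.4 W

4556991.4


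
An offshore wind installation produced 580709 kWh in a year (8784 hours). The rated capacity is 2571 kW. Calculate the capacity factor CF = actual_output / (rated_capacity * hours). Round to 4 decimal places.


Capacity factor = actual output / maximum possible output
Maximum possible = rated * hours = 2571 * 8784 = 22583664 kWh
CF = 580709 / 22583664
CF = 0.0257

0.0257


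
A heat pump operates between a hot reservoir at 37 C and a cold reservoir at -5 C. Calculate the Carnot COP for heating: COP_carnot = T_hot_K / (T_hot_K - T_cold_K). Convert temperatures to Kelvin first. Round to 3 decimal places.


Convert to Kelvin:
  T_hot = 37 + 273.15 = 310.15 K
  T_cold = -5 + 273.15 = 268.15 K
Apply Carnot COP formula:
  COP = T_hot_K / (T_hot_K - T_cold_K) = 310.15 / 42.0
  COP = 7.385

7.385


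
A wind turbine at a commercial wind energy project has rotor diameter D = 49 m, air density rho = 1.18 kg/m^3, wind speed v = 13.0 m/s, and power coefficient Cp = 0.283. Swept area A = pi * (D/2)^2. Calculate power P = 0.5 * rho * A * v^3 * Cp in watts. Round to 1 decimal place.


Step 1 -- Compute swept area:
  A = pi * (D/2)^2 = pi * (49/2)^2 = 1885.74 m^2
Step 2 -- Apply wind power equation:
  P = 0.5 * rho * A * v^3 * Cp
  v^3 = 13.0^3 = 2197.0
  P = 0.5 * 1.18 * 1885.74 * 2197.0 * 0.283
  P = 691752.2 W

691752.2


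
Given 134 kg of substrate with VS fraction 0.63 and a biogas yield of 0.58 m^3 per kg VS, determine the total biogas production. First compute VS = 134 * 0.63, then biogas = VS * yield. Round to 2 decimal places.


Compute volatile solids:
  VS = mass * VS_fraction = 134 * 0.63 = 84.42 kg
Calculate biogas volume:
  Biogas = VS * specific_yield = 84.42 * 0.58
  Biogas = 48.96 m^3

48.96


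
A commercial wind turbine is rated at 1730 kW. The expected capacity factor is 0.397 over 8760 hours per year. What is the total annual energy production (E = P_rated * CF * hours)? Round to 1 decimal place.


Annual energy = rated_kW * capacity_factor * hours_per_year
Given: P_rated = 1730 kW, CF = 0.397, hours = 8760
E = 1730 * 0.397 * 8760
E = 6016455.6 kWh

6016455.6


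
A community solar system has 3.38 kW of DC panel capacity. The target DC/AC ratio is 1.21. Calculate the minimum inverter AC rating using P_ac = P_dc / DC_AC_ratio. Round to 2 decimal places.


The inverter AC capacity is determined by the DC/AC ratio.
Given: P_dc = 3.38 kW, DC/AC ratio = 1.21
P_ac = P_dc / ratio = 3.38 / 1.21
P_ac = 2.79 kW

2.79


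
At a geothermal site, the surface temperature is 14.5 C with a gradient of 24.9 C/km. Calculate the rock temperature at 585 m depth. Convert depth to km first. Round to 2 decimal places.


Convert depth to km: 585 / 1000 = 0.585 km
Temperature increase = gradient * depth_km = 24.9 * 0.585 = 14.57 C
Temperature at depth = T_surface + delta_T = 14.5 + 14.57
T = 29.07 C

29.07


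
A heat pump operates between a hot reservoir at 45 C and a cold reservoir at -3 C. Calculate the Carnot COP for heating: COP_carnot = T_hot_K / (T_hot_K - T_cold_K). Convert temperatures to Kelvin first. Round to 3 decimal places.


Convert to Kelvin:
  T_hot = 45 + 273.15 = 318.15 K
  T_cold = -3 + 273.15 = 270.15 K
Apply Carnot COP formula:
  COP = T_hot_K / (T_hot_K - T_cold_K) = 318.15 / 48.0
  COP = 6.628

6.628


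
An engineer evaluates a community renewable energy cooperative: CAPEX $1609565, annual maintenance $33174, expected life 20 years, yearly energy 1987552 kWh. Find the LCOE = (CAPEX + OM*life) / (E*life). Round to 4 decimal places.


Total cost = CAPEX + OM * lifetime = 1609565 + 33174 * 20 = 1609565 + 663480 = 2273045
Total generation = annual * lifetime = 1987552 * 20 = 39751040 kWh
LCOE = 2273045 / 39751040
LCOE = 0.0572 $/kWh

0.0572


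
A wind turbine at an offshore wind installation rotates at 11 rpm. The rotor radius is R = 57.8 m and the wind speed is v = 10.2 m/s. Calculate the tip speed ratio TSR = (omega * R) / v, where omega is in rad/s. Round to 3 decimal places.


Convert rotational speed to rad/s:
  omega = 11 * 2 * pi / 60 = 1.1519 rad/s
Compute tip speed:
  v_tip = omega * R = 1.1519 * 57.8 = 66.581 m/s
Tip speed ratio:
  TSR = v_tip / v_wind = 66.581 / 10.2 = 6.528

6.528


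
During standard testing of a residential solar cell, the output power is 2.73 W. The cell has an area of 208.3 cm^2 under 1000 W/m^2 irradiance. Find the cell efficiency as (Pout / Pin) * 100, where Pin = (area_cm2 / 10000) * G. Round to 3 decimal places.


First compute the input power:
  Pin = area_cm2 / 10000 * G = 208.3 / 10000 * 1000 = 20.83 W
Then compute efficiency:
  Efficiency = (Pout / Pin) * 100 = (2.73 / 20.83) * 100
  Efficiency = 13.106%

13.106


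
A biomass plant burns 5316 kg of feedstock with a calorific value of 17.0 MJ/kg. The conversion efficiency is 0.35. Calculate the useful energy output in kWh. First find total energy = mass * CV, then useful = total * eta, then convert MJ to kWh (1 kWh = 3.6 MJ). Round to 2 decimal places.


Total energy = mass * CV = 5316 * 17.0 = 90372.0 MJ
Useful energy = total * eta = 90372.0 * 0.35 = 31630.2 MJ
Convert to kWh: 31630.2 / 3.6
Useful energy = 8786.17 kWh

8786.17


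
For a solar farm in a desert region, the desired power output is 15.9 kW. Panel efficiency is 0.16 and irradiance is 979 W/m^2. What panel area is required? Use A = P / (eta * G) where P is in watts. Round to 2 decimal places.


Convert target power to watts: P = 15.9 * 1000 = 15900.0 W
Compute denominator: eta * G = 0.16 * 979 = 156.64
Required area A = P / (eta * G) = 15900.0 / 156.64
A = 101.51 m^2

101.51


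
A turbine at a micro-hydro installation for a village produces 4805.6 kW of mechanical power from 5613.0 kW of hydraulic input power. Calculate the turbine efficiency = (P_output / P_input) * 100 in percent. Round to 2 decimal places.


Turbine efficiency = (output power / input power) * 100
eta = (4805.6 / 5613.0) * 100
eta = 85.62%

85.62


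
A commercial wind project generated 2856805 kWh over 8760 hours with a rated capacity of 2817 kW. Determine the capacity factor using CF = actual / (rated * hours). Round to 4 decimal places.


Capacity factor = actual output / maximum possible output
Maximum possible = rated * hours = 2817 * 8760 = 24676920 kWh
CF = 2856805 / 24676920
CF = 0.1158

0.1158


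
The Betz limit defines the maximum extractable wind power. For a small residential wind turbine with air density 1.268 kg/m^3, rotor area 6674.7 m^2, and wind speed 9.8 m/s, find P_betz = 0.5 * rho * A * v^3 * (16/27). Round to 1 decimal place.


The Betz coefficient Cp_max = 16/27 = 0.5926
v^3 = 9.8^3 = 941.192
P_betz = 0.5 * rho * A * v^3 * Cp_max
P_betz = 0.5 * 1.268 * 6674.7 * 941.192 * 0.5926
P_betz = 2360236.1 W

2360236.1


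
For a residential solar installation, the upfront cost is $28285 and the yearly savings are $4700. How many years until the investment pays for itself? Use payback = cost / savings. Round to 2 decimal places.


Simple payback period = initial cost / annual savings
Payback = 28285 / 4700
Payback = 6.02 years

6.02


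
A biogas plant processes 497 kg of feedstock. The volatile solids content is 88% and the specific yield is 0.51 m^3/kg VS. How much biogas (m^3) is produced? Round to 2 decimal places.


Compute volatile solids:
  VS = mass * VS_fraction = 497 * 0.88 = 437.36 kg
Calculate biogas volume:
  Biogas = VS * specific_yield = 437.36 * 0.51
  Biogas = 223.05 m^3

223.05


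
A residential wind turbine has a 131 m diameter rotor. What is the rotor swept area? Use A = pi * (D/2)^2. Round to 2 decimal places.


Compute the rotor radius:
  r = D / 2 = 131 / 2 = 65.5 m
Calculate swept area:
  A = pi * r^2 = pi * 65.5^2
  A = 13478.22 m^2

13478.22


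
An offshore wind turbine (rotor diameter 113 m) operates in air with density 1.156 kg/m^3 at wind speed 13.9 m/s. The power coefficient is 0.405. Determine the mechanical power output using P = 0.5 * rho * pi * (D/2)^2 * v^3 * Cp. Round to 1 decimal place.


Step 1 -- Compute swept area:
  A = pi * (D/2)^2 = pi * (113/2)^2 = 10028.75 m^2
Step 2 -- Apply wind power equation:
  P = 0.5 * rho * A * v^3 * Cp
  v^3 = 13.9^3 = 2685.619
  P = 0.5 * 1.156 * 10028.75 * 2685.619 * 0.405
  P = 6304839.4 W

6304839.4


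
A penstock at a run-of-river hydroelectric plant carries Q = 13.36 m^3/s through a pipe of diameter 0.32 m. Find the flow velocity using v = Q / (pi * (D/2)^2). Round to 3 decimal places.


Compute pipe cross-sectional area:
  A = pi * (D/2)^2 = pi * (0.32/2)^2 = 0.0804 m^2
Calculate velocity:
  v = Q / A = 13.36 / 0.0804
  v = 166.118 m/s

166.118


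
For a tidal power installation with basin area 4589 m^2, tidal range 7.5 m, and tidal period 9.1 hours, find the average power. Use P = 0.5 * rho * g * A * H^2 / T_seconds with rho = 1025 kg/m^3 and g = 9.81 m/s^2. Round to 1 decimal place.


Convert period to seconds: T = 9.1 * 3600 = 32760.0 s
H^2 = 7.5^2 = 56.25
P = 0.5 * rho * g * A * H^2 / T
P = 0.5 * 1025 * 9.81 * 4589 * 56.25 / 32760.0
P = 39615.0 W

39615.0


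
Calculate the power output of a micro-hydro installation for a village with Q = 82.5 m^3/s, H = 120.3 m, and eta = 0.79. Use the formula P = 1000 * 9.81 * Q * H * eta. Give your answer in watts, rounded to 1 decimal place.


Apply the hydropower formula P = rho * g * Q * H * eta
rho * g = 1000 * 9.81 = 9810.0
P = 9810.0 * 82.5 * 120.3 * 0.79
P = 76915820.0 W

76915820.0


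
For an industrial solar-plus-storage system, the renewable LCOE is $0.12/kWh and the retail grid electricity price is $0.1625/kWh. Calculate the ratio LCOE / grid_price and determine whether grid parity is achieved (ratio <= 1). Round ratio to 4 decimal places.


Compare LCOE to grid price:
  LCOE = $0.12/kWh, Grid price = $0.1625/kWh
  Ratio = LCOE / grid_price = 0.12 / 0.1625 = 0.7385
  Grid parity achieved (ratio <= 1)? yes

0.7385


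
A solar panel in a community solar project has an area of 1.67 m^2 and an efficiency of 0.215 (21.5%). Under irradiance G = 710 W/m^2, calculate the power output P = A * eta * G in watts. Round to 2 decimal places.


Use the solar power formula P = A * eta * G.
Given: A = 1.67 m^2, eta = 0.215, G = 710 W/m^2
P = 1.67 * 0.215 * 710
P = 254.93 W

254.93


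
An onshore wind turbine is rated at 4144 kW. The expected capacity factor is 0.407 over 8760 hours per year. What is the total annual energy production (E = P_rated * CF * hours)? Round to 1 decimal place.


Annual energy = rated_kW * capacity_factor * hours_per_year
Given: P_rated = 4144 kW, CF = 0.407, hours = 8760
E = 4144 * 0.407 * 8760
E = 14774686.1 kWh

14774686.1


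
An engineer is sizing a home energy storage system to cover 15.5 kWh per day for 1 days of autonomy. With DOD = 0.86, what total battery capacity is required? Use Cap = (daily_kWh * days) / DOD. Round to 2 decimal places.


Total energy needed = daily * days = 15.5 * 1 = 15.5 kWh
Account for depth of discharge:
  Cap = total_energy / DOD = 15.5 / 0.86
  Cap = 18.02 kWh

18.02


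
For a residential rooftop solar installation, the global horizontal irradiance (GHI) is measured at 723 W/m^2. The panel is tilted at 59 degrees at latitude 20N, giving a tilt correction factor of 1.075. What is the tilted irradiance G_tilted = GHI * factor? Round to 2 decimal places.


Identify the given values:
  GHI = 723 W/m^2, tilt correction factor = 1.075
Apply the formula G_tilted = GHI * factor:
  G_tilted = 723 * 1.075
  G_tilted = 777.23 W/m^2

777.23
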